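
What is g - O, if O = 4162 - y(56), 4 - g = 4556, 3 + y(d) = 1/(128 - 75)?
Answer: -462000/53 ≈ -8717.0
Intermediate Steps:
y(d) = -158/53 (y(d) = -3 + 1/(128 - 75) = -3 + 1/53 = -158/53)
g = -4552 (g = 4 - 1*4556 = 4 - 4556 = -4552)
O = 220744/53 (O = 4162 - 1*(-158/53) = 4162 + 158/53 = 220744/53 ≈ 4165.0)
g - O = -4552 - 1*220744/53 = -4552 - 220744/53 = -462000/53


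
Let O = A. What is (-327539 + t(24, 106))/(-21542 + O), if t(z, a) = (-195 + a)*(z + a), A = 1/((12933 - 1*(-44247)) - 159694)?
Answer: 34763420026/2208356589 ≈ 15.742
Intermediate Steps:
A = -1/102514 (A = 1/((12933 + 44247) - 159694) = 1/(57180 - 159694) = 1/(-102514) = -1/102514 ≈ -9.7548e-6)
O = -1/102514 ≈ -9.7548e-6
t(z, a) = (-195 + a)*(a + z)
(-327539 + t(24, 106))/(-21542 + O) = (-327539 + (106² - 195*106 - 195*24 + 106*24))/(-21542 - 1/102514) = (-327539 + (11236 - 20670 - 4680 + 2544))/(-2208356589/102514) = (-327539 - 11570)*(-102514/2208356589) = -339109*(-102514/2208356589) = 34763420026/2208356589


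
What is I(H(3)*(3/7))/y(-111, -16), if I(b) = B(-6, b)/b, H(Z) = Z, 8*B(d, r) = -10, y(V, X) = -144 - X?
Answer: 35/4608 ≈ 0.0075955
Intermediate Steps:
B(d, r) = -5/4 (B(d, r) = (⅛)*(-10) = -5/4)
I(b) = -5/(4*b)
I(H(3)*(3/7))/y(-111, -16) = (-5/(4*(3*(3/7))))/(-144 - 1*(-16)) = (-5/(4*(3*(3*(⅐)))))/(-144 + 16) = -5/(4*(3*(3/7)))/(-128) = -5/(4*9/7)*(-1/128) = -5/4*7/9*(-1/128) = -35/36*(-1/128) = 35/4608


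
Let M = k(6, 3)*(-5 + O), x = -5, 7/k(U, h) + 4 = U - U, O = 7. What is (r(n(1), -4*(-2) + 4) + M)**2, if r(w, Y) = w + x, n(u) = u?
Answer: 225/4 ≈ 56.250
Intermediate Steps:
k(U, h) = -7/4 (k(U, h) = 7/(-4 + (U - U)) = 7/(-4 + 0) = 7/(-4) = 7*(-1/4) = -7/4)
r(w, Y) = -5 + w (r(w, Y) = w - 5 = -5 + w)
M = -7/2 (M = -7*(-5 + 7)/4 = -7/4*2 = -7/2 ≈ -3.5000)
(r(n(1), -4*(-2) + 4) + M)**2 = ((-5 + 1) - 7/2)**2 = (-4 - 7/2)**2 = (-15/2)**2 = 225/4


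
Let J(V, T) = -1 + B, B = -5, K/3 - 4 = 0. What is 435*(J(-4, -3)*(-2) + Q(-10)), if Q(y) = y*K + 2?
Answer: -46110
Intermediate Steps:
K = 12 (K = 12 + 3*0 = 12 + 0 = 12)
J(V, T) = -6 (J(V, T) = -1 - 5 = -6)
Q(y) = 2 + 12*y (Q(y) = y*12 + 2 = 12*y + 2 = 2 + 12*y)
435*(J(-4, -3)*(-2) + Q(-10)) = 435*(-6*(-2) + (2 + 12*(-10))) = 435*(12 + (2 - 120)) = 435*(12 - 118) = 435*(-106) = -46110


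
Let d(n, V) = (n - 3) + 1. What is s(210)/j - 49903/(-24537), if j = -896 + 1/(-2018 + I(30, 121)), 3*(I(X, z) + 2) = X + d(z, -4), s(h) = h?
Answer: 233841189407/129954307083 ≈ 1.7994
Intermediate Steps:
d(n, V) = -2 + n (d(n, V) = (-3 + n) + 1 = -2 + n)
I(X, z) = -8/3 + X/3 + z/3 (I(X, z) = -2 + (X + (-2 + z))/3 = -2 + (-2 + X + z)/3 = -2 + (-⅔ + X/3 + z/3) = -8/3 + X/3 + z/3)
j = -5296259/5911 (j = -896 + 1/(-2018 + (-8/3 + (⅓)*30 + (⅓)*121)) = -896 + 1/(-2018 + (-8/3 + 10 + 121/3)) = -896 + 1/(-2018 + 143/3) = -896 + 1/(-5911/3) = -896 - 3/5911 = -5296259/5911 ≈ -896.00)
s(210)/j - 49903/(-24537) = 210/(-5296259/5911) - 49903/(-24537) = 210*(-5911/5296259) - 49903*(-1/24537) = -1241310/5296259 + 49903/24537 = 233841189407/129954307083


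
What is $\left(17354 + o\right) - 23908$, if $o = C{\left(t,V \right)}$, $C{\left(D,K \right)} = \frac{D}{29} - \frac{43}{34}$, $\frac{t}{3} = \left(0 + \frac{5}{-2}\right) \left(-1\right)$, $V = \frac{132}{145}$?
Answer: $- \frac{3231618}{493} \approx -6555.0$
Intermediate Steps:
$V = \frac{132}{145}$ ($V = 132 \cdot \frac{1}{145} = \frac{132}{145} \approx 0.91035$)
$t = \frac{15}{2}$ ($t = 3 \left(0 + \frac{5}{-2}\right) \left(-1\right) = 3 \left(0 + 5 \left(- \frac{1}{2}\right)\right) \left(-1\right) = 3 \left(0 - \frac{5}{2}\right) \left(-1\right) = 3 \left(\left(- \frac{5}{2}\right) \left(-1\right)\right) = 3 \cdot \frac{5}{2} = \frac{15}{2} \approx 7.5$)
$C{\left(D,K \right)} = - \frac{43}{34} + \frac{D}{29}$ ($C{\left(D,K \right)} = D \frac{1}{29} - \frac{43}{34} = \frac{D}{29} - \frac{43}{34} = - \frac{43}{34} + \frac{D}{29}$)
$o = - \frac{496}{493}$ ($o = - \frac{43}{34} + \frac{1}{29} \cdot \frac{15}{2} = - \frac{43}{34} + \frac{15}{58} = - \frac{496}{493} \approx -1.0061$)
$\left(17354 + o\right) - 23908 = \left(17354 - \frac{496}{493}\right) - 23908 = \frac{8555026}{493} - 23908 = - \frac{3231618}{493}$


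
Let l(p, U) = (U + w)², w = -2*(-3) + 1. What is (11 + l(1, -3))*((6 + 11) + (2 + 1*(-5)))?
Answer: 378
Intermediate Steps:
w = 7 (w = 6 + 1 = 7)
l(p, U) = (7 + U)² (l(p, U) = (U + 7)² = (7 + U)²)
(11 + l(1, -3))*((6 + 11) + (2 + 1*(-5))) = (11 + (7 - 3)²)*((6 + 11) + (2 + 1*(-5))) = (11 + 4²)*(17 + (2 - 5)) = (11 + 16)*(17 - 3) = 27*14 = 378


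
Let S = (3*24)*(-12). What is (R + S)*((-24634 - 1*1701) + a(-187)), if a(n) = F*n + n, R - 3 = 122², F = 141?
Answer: -741662447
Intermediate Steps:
S = -864 (S = 72*(-12) = -864)
R = 14887 (R = 3 + 122² = 3 + 14884 = 14887)
a(n) = 142*n (a(n) = 141*n + n = 142*n)
(R + S)*((-24634 - 1*1701) + a(-187)) = (14887 - 864)*((-24634 - 1*1701) + 142*(-187)) = 14023*((-24634 - 1701) - 26554) = 14023*(-26335 - 26554) = 14023*(-52889) = -741662447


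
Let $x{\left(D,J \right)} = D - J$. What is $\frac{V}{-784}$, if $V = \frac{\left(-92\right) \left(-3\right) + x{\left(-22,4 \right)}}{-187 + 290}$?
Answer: $- \frac{125}{40376} \approx -0.0030959$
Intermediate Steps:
$V = \frac{250}{103}$ ($V = \frac{\left(-92\right) \left(-3\right) - 26}{-187 + 290} = \frac{276 - 26}{103} = \left(276 - 26\right) \frac{1}{103} = 250 \cdot \frac{1}{103} = \frac{250}{103} \approx 2.4272$)
$\frac{V}{-784} = \frac{250}{103 \left(-784\right)} = \frac{250}{103} \left(- \frac{1}{784}\right) = - \frac{125}{40376}$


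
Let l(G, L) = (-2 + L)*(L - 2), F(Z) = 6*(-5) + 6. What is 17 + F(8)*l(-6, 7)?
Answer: -583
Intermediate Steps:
F(Z) = -24 (F(Z) = -30 + 6 = -24)
l(G, L) = (-2 + L)**2 (l(G, L) = (-2 + L)*(-2 + L) = (-2 + L)**2)
17 + F(8)*l(-6, 7) = 17 - 24*(-2 + 7)**2 = 17 - 24*5**2 = 17 - 24*25 = 17 - 600 = -583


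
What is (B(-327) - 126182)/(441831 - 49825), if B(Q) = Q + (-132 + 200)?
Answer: -126441/392006 ≈ -0.32255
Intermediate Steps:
B(Q) = 68 + Q (B(Q) = Q + 68 = 68 + Q)
(B(-327) - 126182)/(441831 - 49825) = ((68 - 327) - 126182)/(441831 - 49825) = (-259 - 126182)/392006 = -126441*1/392006 = -126441/392006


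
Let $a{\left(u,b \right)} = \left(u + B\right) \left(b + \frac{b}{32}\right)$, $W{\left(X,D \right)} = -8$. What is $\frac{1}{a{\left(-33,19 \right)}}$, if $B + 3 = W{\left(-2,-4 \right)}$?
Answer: $- \frac{8}{6897} \approx -0.0011599$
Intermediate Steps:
$B = -11$ ($B = -3 - 8 = -11$)
$a{\left(u,b \right)} = \frac{33 b \left(-11 + u\right)}{32}$ ($a{\left(u,b \right)} = \left(u - 11\right) \left(b + \frac{b}{32}\right) = \left(-11 + u\right) \left(b + b \frac{1}{32}\right) = \left(-11 + u\right) \left(b + \frac{b}{32}\right) = \left(-11 + u\right) \frac{33 b}{32} = \frac{33 b \left(-11 + u\right)}{32}$)
$\frac{1}{a{\left(-33,19 \right)}} = \frac{1}{\frac{33}{32} \cdot 19 \left(-11 - 33\right)} = \frac{1}{\frac{33}{32} \cdot 19 \left(-44\right)} = \frac{1}{- \frac{6897}{8}} = - \frac{8}{6897}$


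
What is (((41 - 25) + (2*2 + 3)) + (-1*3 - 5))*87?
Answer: 1305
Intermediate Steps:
(((41 - 25) + (2*2 + 3)) + (-1*3 - 5))*87 = ((16 + (4 + 3)) + (-3 - 5))*87 = ((16 + 7) - 8)*87 = (23 - 8)*87 = 15*87 = 1305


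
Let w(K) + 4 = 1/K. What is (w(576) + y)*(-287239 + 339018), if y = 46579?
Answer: 1389085640579/576 ≈ 2.4116e+9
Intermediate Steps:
w(K) = -4 + 1/K
(w(576) + y)*(-287239 + 339018) = ((-4 + 1/576) + 46579)*(-287239 + 339018) = ((-4 + 1/576) + 46579)*51779 = (-2303/576 + 46579)*51779 = (26827201/576)*51779 = 1389085640579/576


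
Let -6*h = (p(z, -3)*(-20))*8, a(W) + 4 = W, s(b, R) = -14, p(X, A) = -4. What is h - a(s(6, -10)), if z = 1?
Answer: -266/3 ≈ -88.667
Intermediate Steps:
a(W) = -4 + W
h = -320/3 (h = -(-4*(-20))*8/6 = -40*8/3 = -⅙*640 = -320/3 ≈ -106.67)
h - a(s(6, -10)) = -320/3 - (-4 - 14) = -320/3 - 1*(-18) = -320/3 + 18 = -266/3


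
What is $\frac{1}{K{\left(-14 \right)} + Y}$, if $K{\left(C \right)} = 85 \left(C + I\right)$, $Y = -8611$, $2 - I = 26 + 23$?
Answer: $- \frac{1}{13796} \approx -7.2485 \cdot 10^{-5}$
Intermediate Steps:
$I = -47$ ($I = 2 - \left(26 + 23\right) = 2 - 49 = -47$)
$K{\left(C \right)} = -3995 + 85 C$ ($K{\left(C \right)} = 85 \left(C - 47\right) = 85 \left(-47 + C\right) = -3995 + 85 C$)
$\frac{1}{K{\left(-14 \right)} + Y} = \frac{1}{\left(-3995 + 85 \left(-14\right)\right) - 8611} = \frac{1}{\left(-3995 - 1190\right) - 8611} = \frac{1}{-5185 - 8611} = \frac{1}{-13796} = - \frac{1}{13796}$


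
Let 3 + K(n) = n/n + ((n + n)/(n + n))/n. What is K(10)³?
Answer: -6859/1000 ≈ -6.8590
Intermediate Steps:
K(n) = -2 + 1/n (K(n) = -3 + (n/n + ((n + n)/(n + n))/n) = -3 + (1 + ((2*n)/((2*n)))/n) = -3 + (1 + ((2*n)*(1/(2*n)))/n) = -3 + (1 + 1/n) = -2 + 1/n)
K(10)³ = (-2 + 1/10)³ = (-2 + ⅒)³ = (-19/10)³ = -6859/1000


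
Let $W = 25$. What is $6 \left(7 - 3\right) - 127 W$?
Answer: $-3151$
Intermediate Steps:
$6 \left(7 - 3\right) - 127 W = 6 \left(7 - 3\right) - 3175 = 6 \cdot 4 - 3175 = 24 - 3175 = -3151$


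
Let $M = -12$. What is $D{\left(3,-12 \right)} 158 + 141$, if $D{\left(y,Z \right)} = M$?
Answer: $-1755$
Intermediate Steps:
$D{\left(y,Z \right)} = -12$
$D{\left(3,-12 \right)} 158 + 141 = \left(-12\right) 158 + 141 = -1896 + 141 = -1755$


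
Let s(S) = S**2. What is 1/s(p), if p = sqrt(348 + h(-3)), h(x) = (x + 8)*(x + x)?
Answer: 1/318 ≈ 0.0031447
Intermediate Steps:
h(x) = 2*x*(8 + x) (h(x) = (8 + x)*(2*x) = 2*x*(8 + x))
p = sqrt(318) (p = sqrt(348 + 2*(-3)*(8 - 3)) = sqrt(348 + 2*(-3)*5) = sqrt(348 - 30) = sqrt(318) ≈ 17.833)
1/s(p) = 1/((sqrt(318))**2) = 1/318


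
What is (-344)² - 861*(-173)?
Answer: 267289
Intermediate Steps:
(-344)² - 861*(-173) = 118336 - 1*(-148953) = 118336 + 148953 = 267289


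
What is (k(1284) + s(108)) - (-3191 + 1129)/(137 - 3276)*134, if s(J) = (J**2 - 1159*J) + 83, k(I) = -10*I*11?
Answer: -799669743/3139 ≈ -2.5475e+5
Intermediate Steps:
k(I) = -110*I
s(J) = 83 + J**2 - 1159*J
(k(1284) + s(108)) - (-3191 + 1129)/(137 - 3276)*134 = (-110*1284 + (83 + 108**2 - 1159*108)) - (-3191 + 1129)/(137 - 3276)*134 = (-141240 + (83 + 11664 - 125172)) - (-2062/(-3139))*134 = (-141240 - 113425) - (-2062*(-1/3139))*134 = -254665 - 2062*134/3139 = -254665 - 1*276308/3139 = -254665 - 276308/3139 = -799669743/3139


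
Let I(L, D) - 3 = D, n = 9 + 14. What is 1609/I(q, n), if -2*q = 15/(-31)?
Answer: 1609/26 ≈ 61.885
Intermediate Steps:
q = 15/62 (q = -15/(2*(-31)) = -15*(-1)/(2*31) = -½*(-15/31) = 15/62 ≈ 0.24194)
n = 23
I(L, D) = 3 + D
1609/I(q, n) = 1609/(3 + 23) = 1609/26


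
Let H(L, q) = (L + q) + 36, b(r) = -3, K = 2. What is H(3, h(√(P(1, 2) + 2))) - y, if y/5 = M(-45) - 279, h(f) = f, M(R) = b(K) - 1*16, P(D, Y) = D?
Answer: 1529 + √3 ≈ 1530.7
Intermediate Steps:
M(R) = -19 (M(R) = -3 - 1*16 = -3 - 16 = -19)
y = -1490 (y = 5*(-19 - 279) = 5*(-298) = -1490)
H(L, q) = 36 + L + q
H(3, h(√(P(1, 2) + 2))) - y = (36 + 3 + √(1 + 2)) - 1*(-1490) = (36 + 3 + √3) + 1490 = (39 + √3) + 1490 = 1529 + √3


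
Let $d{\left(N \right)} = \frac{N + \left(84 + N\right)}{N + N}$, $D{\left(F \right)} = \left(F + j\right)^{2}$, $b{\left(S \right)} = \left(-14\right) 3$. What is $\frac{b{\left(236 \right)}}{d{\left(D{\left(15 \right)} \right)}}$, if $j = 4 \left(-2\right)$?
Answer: $- \frac{294}{13} \approx -22.615$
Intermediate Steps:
$j = -8$
$b{\left(S \right)} = -42$
$D{\left(F \right)} = \left(-8 + F\right)^{2}$ ($D{\left(F \right)} = \left(F - 8\right)^{2} = \left(-8 + F\right)^{2}$)
$d{\left(N \right)} = \frac{84 + 2 N}{2 N}$
$\frac{b{\left(236 \right)}}{d{\left(D{\left(15 \right)} \right)}} = - \frac{42}{\frac{1}{\left(-8 + 15\right)^{2}} \left(42 + \left(-8 + 15\right)^{2}\right)} = - \frac{42}{\frac{1}{7^{2}} \left(42 + 7^{2}\right)} = - \frac{42}{\frac{1}{49} \left(42 + 49\right)} = - \frac{42}{\frac{1}{49} \cdot 91} = - \frac{42}{\frac{13}{7}} = \left(-42\right) \frac{7}{13} = - \frac{294}{13}$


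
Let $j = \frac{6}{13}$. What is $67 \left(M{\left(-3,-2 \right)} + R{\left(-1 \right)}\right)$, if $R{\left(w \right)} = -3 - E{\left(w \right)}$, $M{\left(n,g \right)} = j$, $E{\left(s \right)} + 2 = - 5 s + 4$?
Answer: $- \frac{8308}{13} \approx -639.08$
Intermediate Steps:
$E{\left(s \right)} = 2 - 5 s$ ($E{\left(s \right)} = -2 - \left(-4 + 5 s\right) = 2 - 5 s$)
$j = \frac{6}{13}$ ($j = 6 \cdot \frac{1}{13} = \frac{6}{13} \approx 0.46154$)
$M{\left(n,g \right)} = \frac{6}{13}$
$R{\left(w \right)} = -5 + 5 w$ ($R{\left(w \right)} = -3 - \left(2 - 5 w\right) = -3 + \left(-2 + 5 w\right) = -5 + 5 w$)
$67 \left(M{\left(-3,-2 \right)} + R{\left(-1 \right)}\right) = 67 \left(\frac{6}{13} + \left(-5 + 5 \left(-1\right)\right)\right) = 67 \left(\frac{6}{13} - 10\right) = 67 \left(- \frac{124}{13}\right) = - \frac{8308}{13}$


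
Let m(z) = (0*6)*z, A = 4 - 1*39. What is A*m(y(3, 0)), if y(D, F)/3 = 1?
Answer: 0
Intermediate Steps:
y(D, F) = 3 (y(D, F) = 3*1 = 3)
A = -35 (A = 4 - 39 = -35)
m(z) = 0 (m(z) = 0*z = 0)
A*m(y(3, 0)) = -35*0 = 0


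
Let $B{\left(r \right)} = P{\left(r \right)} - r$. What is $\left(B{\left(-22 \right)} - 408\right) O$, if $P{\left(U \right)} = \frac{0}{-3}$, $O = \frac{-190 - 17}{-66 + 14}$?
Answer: $- \frac{39951}{26} \approx -1536.6$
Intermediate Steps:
$O = \frac{207}{52}$ ($O = - \frac{207}{-52} = \left(-207\right) \left(- \frac{1}{52}\right) = \frac{207}{52} \approx 3.9808$)
$P{\left(U \right)} = 0$ ($P{\left(U \right)} = 0 \left(- \frac{1}{3}\right) = 0$)
$B{\left(r \right)} = - r$ ($B{\left(r \right)} = 0 - r = - r$)
$\left(B{\left(-22 \right)} - 408\right) O = \left(\left(-1\right) \left(-22\right) - 408\right) \frac{207}{52} = \left(22 - 408\right) \frac{207}{52} = \left(-386\right) \frac{207}{52} = - \frac{39951}{26}$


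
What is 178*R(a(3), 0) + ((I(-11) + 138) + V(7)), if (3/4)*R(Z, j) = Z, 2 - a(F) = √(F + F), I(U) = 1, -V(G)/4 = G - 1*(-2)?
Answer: 1733/3 - 712*√6/3 ≈ -3.6789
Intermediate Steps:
V(G) = -8 - 4*G (V(G) = -4*(G - 1*(-2)) = -4*(G + 2) = -4*(2 + G) = -8 - 4*G)
a(F) = 2 - √2*√F (a(F) = 2 - √(F + F) = 2 - √(2*F) = 2 - √2*√F)
R(Z, j) = 4*Z/3
178*R(a(3), 0) + ((I(-11) + 138) + V(7)) = 178*(4*(2 - √2*√3)/3) + ((1 + 138) + (-8 - 4*7)) = 178*(4*(2 - √6)/3) + (139 + (-8 - 28)) = 178*(8/3 - 4*√6/3) + (139 - 36) = (1424/3 - 712*√6/3) + 103 = 1733/3 - 712*√6/3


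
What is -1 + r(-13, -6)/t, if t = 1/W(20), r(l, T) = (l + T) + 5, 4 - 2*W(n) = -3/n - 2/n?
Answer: -123/4 ≈ -30.750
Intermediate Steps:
W(n) = 2 + 5/(2*n) (W(n) = 2 - (-3/n - 2/n)/2 = 2 - (-5)/(2*n) = 2 + 5/(2*n))
r(l, T) = 5 + T + l (r(l, T) = (T + l) + 5 = 5 + T + l)
t = 8/17 (t = 1/(2 + (5/2)/20) = 1/(2 + (5/2)*(1/20)) = 1/(2 + 1/8) = 1/(17/8) = 8/17 ≈ 0.47059)
-1 + r(-13, -6)/t = -1 + (5 - 6 - 13)/(8/17) = -1 - 14*17/8 = -1 - 119/4 = -123/4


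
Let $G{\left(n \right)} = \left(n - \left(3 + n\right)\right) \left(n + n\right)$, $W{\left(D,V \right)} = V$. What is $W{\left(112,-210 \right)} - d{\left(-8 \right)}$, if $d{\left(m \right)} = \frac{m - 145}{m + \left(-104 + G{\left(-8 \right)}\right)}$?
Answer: $- \frac{13593}{64} \approx -212.39$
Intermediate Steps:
$G{\left(n \right)} = - 6 n$ ($G{\left(n \right)} = - 3 \cdot 2 n = - 6 n$)
$d{\left(m \right)} = \frac{-145 + m}{-56 + m}$ ($d{\left(m \right)} = \frac{m - 145}{m - 56} = \frac{-145 + m}{m + \left(-104 + 48\right)} = \frac{-145 + m}{m - 56} = \frac{-145 + m}{-56 + m}$)
$W{\left(112,-210 \right)} - d{\left(-8 \right)} = -210 - \frac{-145 - 8}{-56 - 8} = -210 - \frac{1}{-64} \left(-153\right) = -210 - \left(- \frac{1}{64}\right) \left(-153\right) = -210 - \frac{153}{64} = - \frac{13593}{64}$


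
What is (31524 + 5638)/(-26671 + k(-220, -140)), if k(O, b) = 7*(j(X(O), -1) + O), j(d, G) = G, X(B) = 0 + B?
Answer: -18581/14109 ≈ -1.3170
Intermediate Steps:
X(B) = B
k(O, b) = -7 + 7*O (k(O, b) = 7*(-1 + O) = -7 + 7*O)
(31524 + 5638)/(-26671 + k(-220, -140)) = (31524 + 5638)/(-26671 + (-7 + 7*(-220))) = 37162/(-26671 + (-7 - 1540)) = 37162/(-26671 - 1547) = 37162/(-28218) = 37162*(-1/28218) = -18581/14109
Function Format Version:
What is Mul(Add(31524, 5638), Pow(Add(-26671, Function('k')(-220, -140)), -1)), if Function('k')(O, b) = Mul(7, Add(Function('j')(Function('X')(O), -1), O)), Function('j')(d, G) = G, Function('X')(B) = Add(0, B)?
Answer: Rational(-18581, 14109) ≈ -1.3170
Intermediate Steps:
Function('X')(B) = B
Function('k')(O, b) = Add(-7, Mul(7, O)) (Function('k')(O, b) = Mul(7, Add(-1, O)) = Add(-7, Mul(7, O)))
Mul(Add(31524, 5638), Pow(Add(-26671, Function('k')(-220, -140)), -1)) = Mul(Add(31524, 5638), Pow(Add(-26671, Add(-7, Mul(7, -220))), -1)) = Mul(37162, Pow(Add(-26671, Add(-7, -1540)), -1)) = Mul(37162, Pow(Add(-26671, -1547), -1)) = Mul(37162, Pow(-28218, -1)) = Mul(37162, Rational(-1, 28218)) = Rational(-18581, 14109)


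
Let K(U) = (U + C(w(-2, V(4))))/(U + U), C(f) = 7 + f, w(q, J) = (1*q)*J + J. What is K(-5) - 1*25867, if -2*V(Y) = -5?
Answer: -517339/20 ≈ -25867.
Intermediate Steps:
V(Y) = 5/2 (V(Y) = -½*(-5) = 5/2)
w(q, J) = J + J*q (w(q, J) = q*J + J = J*q + J = J + J*q)
K(U) = (9/2 + U)/(2*U) (K(U) = (U + (7 + 5*(1 - 2)/2))/(U + U) = (U + (7 + (5/2)*(-1)))/((2*U)) = (U + (7 - 5/2))*(1/(2*U)) = (U + 9/2)*(1/(2*U)) = (9/2 + U)*(1/(2*U)) = (9/2 + U)/(2*U))
K(-5) - 1*25867 = (¼)*(9 + 2*(-5))/(-5) - 1*25867 = (¼)*(-⅕)*(9 - 10) - 25867 = (¼)*(-⅕)*(-1) - 25867 = 1/20 - 25867 = -517339/20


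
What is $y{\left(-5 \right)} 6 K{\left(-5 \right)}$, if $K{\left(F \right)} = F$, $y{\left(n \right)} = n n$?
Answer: $-750$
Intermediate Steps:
$y{\left(n \right)} = n^{2}$
$y{\left(-5 \right)} 6 K{\left(-5 \right)} = \left(-5\right)^{2} \cdot 6 \left(-5\right) = 25 \cdot 6 \left(-5\right) = 150 \left(-5\right) = -750$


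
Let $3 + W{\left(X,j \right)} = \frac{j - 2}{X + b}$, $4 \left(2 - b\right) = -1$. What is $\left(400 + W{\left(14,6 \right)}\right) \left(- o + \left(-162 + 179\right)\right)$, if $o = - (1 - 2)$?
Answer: $\frac{413136}{65} \approx 6355.9$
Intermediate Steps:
$b = \frac{9}{4}$ ($b = 2 - - \frac{1}{4} = 2 + \frac{1}{4} = \frac{9}{4} \approx 2.25$)
$o = 1$ ($o = \left(-1\right) \left(-1\right) = 1$)
$W{\left(X,j \right)} = -3 + \frac{-2 + j}{\frac{9}{4} + X}$ ($W{\left(X,j \right)} = -3 + \frac{j - 2}{X + \frac{9}{4}} = -3 + \frac{-2 + j}{\frac{9}{4} + X}$)
$\left(400 + W{\left(14,6 \right)}\right) \left(- o + \left(-162 + 179\right)\right) = \left(400 + \frac{-35 - 168 + 4 \cdot 6}{9 + 4 \cdot 14}\right) \left(\left(-1\right) 1 + \left(-162 + 179\right)\right) = \left(400 + \frac{-35 - 168 + 24}{9 + 56}\right) \left(-1 + 17\right) = \left(400 + \frac{1}{65} \left(-179\right)\right) 16 = \left(400 - \frac{179}{65}\right) 16 = \frac{25821}{65} \cdot 16 = \frac{413136}{65}$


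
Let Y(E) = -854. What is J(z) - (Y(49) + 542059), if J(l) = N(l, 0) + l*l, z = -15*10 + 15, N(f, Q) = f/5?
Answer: -523007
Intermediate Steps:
N(f, Q) = f/5 (N(f, Q) = f*(⅕) = f/5)
z = -135 (z = -150 + 15 = -135)
J(l) = l² + l/5 (J(l) = l/5 + l*l = l/5 + l² = l² + l/5)
J(z) - (Y(49) + 542059) = -135*(⅕ - 135) - (-854 + 542059) = -135*(-674/5) - 1*541205 = 18198 - 541205 = -523007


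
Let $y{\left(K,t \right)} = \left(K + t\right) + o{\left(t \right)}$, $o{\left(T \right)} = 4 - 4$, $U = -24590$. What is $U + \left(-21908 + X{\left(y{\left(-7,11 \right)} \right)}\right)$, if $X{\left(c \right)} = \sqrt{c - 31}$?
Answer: $-46498 + 3 i \sqrt{3} \approx -46498.0 + 5.1962 i$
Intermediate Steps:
$o{\left(T \right)} = 0$ ($o{\left(T \right)} = 4 - 4 = 0$)
$y{\left(K,t \right)} = K + t$ ($y{\left(K,t \right)} = \left(K + t\right) + 0 = K + t$)
$X{\left(c \right)} = \sqrt{-31 + c}$
$U + \left(-21908 + X{\left(y{\left(-7,11 \right)} \right)}\right) = -24590 - \left(21908 - \sqrt{-31 + \left(-7 + 11\right)}\right) = -24590 - \left(21908 - \sqrt{-31 + 4}\right) = -24590 - \left(21908 - \sqrt{-27}\right) = -24590 - \left(21908 - 3 i \sqrt{3}\right) = -46498 + 3 i \sqrt{3}$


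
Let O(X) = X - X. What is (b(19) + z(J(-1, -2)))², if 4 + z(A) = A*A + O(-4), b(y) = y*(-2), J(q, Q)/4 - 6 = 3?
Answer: 1572516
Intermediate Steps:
J(q, Q) = 36 (J(q, Q) = 24 + 4*3 = 24 + 12 = 36)
b(y) = -2*y
O(X) = 0
z(A) = -4 + A² (z(A) = -4 + (A*A + 0) = -4 + (A² + 0) = -4 + A²)
(b(19) + z(J(-1, -2)))² = (-2*19 + (-4 + 36²))² = (-38 + (-4 + 1296))² = (-38 + 1292)² = 1254² = 1572516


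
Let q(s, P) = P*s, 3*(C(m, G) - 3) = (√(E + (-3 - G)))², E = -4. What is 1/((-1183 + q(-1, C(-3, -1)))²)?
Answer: 1/1401856 ≈ 7.1334e-7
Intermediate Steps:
C(m, G) = ⅔ - G/3 (C(m, G) = 3 + (√(-4 + (-3 - G)))²/3 = 3 + (√(-7 - G))²/3 = 3 + (-7 - G)/3 = 3 + (-7/3 - G/3) = ⅔ - G/3)
1/((-1183 + q(-1, C(-3, -1)))²) = 1/((-1183 + (⅔ - ⅓*(-1))*(-1))²) = 1/((-1183 + (⅔ + ⅓)*(-1))²) = 1/((-1183 + 1*(-1))²) = 1/((-1183 - 1)²) = 1/((-1184)²) = 1/1401856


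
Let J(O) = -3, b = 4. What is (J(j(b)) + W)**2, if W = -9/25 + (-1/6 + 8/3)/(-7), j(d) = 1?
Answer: 1692601/122500 ≈ 13.817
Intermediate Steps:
W = -251/350 (W = -9*1/25 + (-1*1/6 + 8*(1/3))*(-1/7) = -9/25 + (-1/6 + 8/3)*(-1/7) = -9/25 + (5/2)*(-1/7) = -9/25 - 5/14 = -251/350 ≈ -0.71714)
(J(j(b)) + W)**2 = (-3 - 251/350)**2 = (-1301/350)**2 = 1692601/122500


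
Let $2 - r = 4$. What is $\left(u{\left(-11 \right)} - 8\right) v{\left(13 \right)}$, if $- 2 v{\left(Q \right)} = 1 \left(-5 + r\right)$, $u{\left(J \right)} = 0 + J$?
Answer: $- \frac{133}{2} \approx -66.5$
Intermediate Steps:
$u{\left(J \right)} = J$
$r = -2$ ($r = 2 - 4 = -2$)
$v{\left(Q \right)} = \frac{7}{2}$ ($v{\left(Q \right)} = - \frac{1 \left(-5 - 2\right)}{2} = - \frac{1 \left(-7\right)}{2} = \left(- \frac{1}{2}\right) \left(-7\right) = \frac{7}{2}$)
$\left(u{\left(-11 \right)} - 8\right) v{\left(13 \right)} = \left(-11 - 8\right) \frac{7}{2} = \left(-19\right) \frac{7}{2} = - \frac{133}{2}$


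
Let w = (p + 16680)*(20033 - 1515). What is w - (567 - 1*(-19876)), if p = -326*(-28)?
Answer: 477892101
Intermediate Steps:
p = 9128 (p = -1*(-9128) = 9128)
w = 477912544 (w = (9128 + 16680)*(20033 - 1515) = 25808*18518 = 477912544)
w - (567 - 1*(-19876)) = 477912544 - (567 - 1*(-19876)) = 477912544 - (567 + 19876) = 477912544 - 1*20443 = 477912544 - 20443 = 477892101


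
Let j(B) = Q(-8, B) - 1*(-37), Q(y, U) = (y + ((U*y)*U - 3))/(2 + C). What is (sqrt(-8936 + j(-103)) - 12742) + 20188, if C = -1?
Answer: 7446 + I*sqrt(93782) ≈ 7446.0 + 306.24*I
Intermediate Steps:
Q(y, U) = -3 + y + y*U**2 (Q(y, U) = (y + ((U*y)*U - 3))/(2 - 1) = (y + (y*U**2 - 3))/1 = (y + (-3 + y*U**2))*1 = (-3 + y + y*U**2)*1 = -3 + y + y*U**2)
j(B) = 26 - 8*B**2 (j(B) = (-3 - 8 - 8*B**2) - 1*(-37) = (-11 - 8*B**2) + 37 = 26 - 8*B**2)
(sqrt(-8936 + j(-103)) - 12742) + 20188 = (sqrt(-8936 + (26 - 8*(-103)**2)) - 12742) + 20188 = (sqrt(-8936 + (26 - 8*10609)) - 12742) + 20188 = (sqrt(-8936 + (26 - 84872)) - 12742) + 20188 = (sqrt(-8936 - 84846) - 12742) + 20188 = (sqrt(-93782) - 12742) + 20188 = (I*sqrt(93782) - 12742) + 20188 = (-12742 + I*sqrt(93782)) + 20188 = 7446 + I*sqrt(93782)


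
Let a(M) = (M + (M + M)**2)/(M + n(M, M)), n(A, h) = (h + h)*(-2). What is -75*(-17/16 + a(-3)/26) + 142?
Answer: 43911/208 ≈ 211.11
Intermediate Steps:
n(A, h) = -4*h (n(A, h) = (2*h)*(-2) = -4*h)
a(M) = -(M + 4*M**2)/(3*M) (a(M) = (M + (M + M)**2)/(M - 4*M) = (M + (2*M)**2)/((-3*M)) = (M + 4*M**2)*(-1/(3*M)) = -(M + 4*M**2)/(3*M))
-75*(-17/16 + a(-3)/26) + 142 = -75*(-17/16 + (-1/3 - 4/3*(-3))/26) + 142 = -75*(-17*1/16 + (-1/3 + 4)*(1/26)) + 142 = -75*(-17/16 + (11/3)*(1/26)) + 142 = -75*(-17/16 + 11/78) + 142 = -75*(-575/624) + 142 = 14375/208 + 142 = 43911/208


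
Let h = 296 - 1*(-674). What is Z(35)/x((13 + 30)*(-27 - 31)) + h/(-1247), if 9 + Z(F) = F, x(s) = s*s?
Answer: -2419167/3110018 ≈ -0.77786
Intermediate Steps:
x(s) = s²
Z(F) = -9 + F
h = 970 (h = 296 + 674 = 970)
Z(35)/x((13 + 30)*(-27 - 31)) + h/(-1247) = (-9 + 35)/(((13 + 30)*(-27 - 31))²) + 970/(-1247) = 26/((43*(-58))²) + 970*(-1/1247) = 26/((-2494)²) - 970/1247 = 26/6220036 - 970/1247 = 26*(1/6220036) - 970/1247 = 13/3110018 - 970/1247 = -2419167/3110018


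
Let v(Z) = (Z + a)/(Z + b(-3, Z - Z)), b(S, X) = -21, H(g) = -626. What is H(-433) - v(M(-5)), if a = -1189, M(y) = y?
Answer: -8735/13 ≈ -671.92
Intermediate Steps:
v(Z) = (-1189 + Z)/(-21 + Z) (v(Z) = (Z - 1189)/(Z - 21) = (-1189 + Z)/(-21 + Z))
H(-433) - v(M(-5)) = -626 - (-1189 - 5)/(-21 - 5) = -626 - (-1194)/(-26) = -626 - (-1)*(-1194)/26 = -626 - 1*597/13 = -626 - 597/13 = -8735/13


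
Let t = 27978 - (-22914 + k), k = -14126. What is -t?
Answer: -65018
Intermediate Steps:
t = 65018 (t = 27978 - (-22914 - 14126) = 27978 - 1*(-37040) = 27978 + 37040 = 65018)
-t = -1*65018 = -65018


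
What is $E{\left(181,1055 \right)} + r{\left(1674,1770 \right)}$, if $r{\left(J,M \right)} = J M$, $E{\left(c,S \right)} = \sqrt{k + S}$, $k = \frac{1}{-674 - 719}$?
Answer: $2962980 + \frac{\sqrt{2047172302}}{1393} \approx 2.963 \cdot 10^{6}$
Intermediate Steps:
$k = - \frac{1}{1393}$ ($k = \frac{1}{-1393} = - \frac{1}{1393} \approx -0.00071787$)
$E{\left(c,S \right)} = \sqrt{- \frac{1}{1393} + S}$
$E{\left(181,1055 \right)} + r{\left(1674,1770 \right)} = \frac{\sqrt{-1393 + 1940449 \cdot 1055}}{1393} + 1674 \cdot 1770 = \frac{\sqrt{-1393 + 2047173695}}{1393} + 2962980 = \frac{\sqrt{2047172302}}{1393} + 2962980 = 2962980 + \frac{\sqrt{2047172302}}{1393}$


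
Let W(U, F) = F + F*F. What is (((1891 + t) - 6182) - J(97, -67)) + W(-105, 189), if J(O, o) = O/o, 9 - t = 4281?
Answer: 1832346/67 ≈ 27348.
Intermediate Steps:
W(U, F) = F + F²
t = -4272 (t = 9 - 1*4281 = 9 - 4281 = -4272)
(((1891 + t) - 6182) - J(97, -67)) + W(-105, 189) = (((1891 - 4272) - 6182) - 97/(-67)) + 189*(1 + 189) = ((-2381 - 6182) - 97*(-1)/67) + 189*190 = (-8563 - 1*(-97/67)) + 35910 = (-8563 + 97/67) + 35910 = -573624/67 + 35910 = 1832346/67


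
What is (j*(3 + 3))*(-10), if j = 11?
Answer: -660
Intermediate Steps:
(j*(3 + 3))*(-10) = (11*(3 + 3))*(-10) = (11*6)*(-10) = 66*(-10) = -660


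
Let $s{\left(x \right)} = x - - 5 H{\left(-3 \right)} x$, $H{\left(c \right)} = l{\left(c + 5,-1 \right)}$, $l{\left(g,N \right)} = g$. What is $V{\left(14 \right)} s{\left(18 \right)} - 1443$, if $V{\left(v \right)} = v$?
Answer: $1329$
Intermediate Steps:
$H{\left(c \right)} = 5 + c$ ($H{\left(c \right)} = c + 5 = 5 + c$)
$s{\left(x \right)} = 11 x$ ($s{\left(x \right)} = x - - 5 \left(5 - 3\right) x = x - \left(-5\right) 2 x = x - - 10 x = x + 10 x = 11 x$)
$V{\left(14 \right)} s{\left(18 \right)} - 1443 = 14 \cdot 11 \cdot 18 - 1443 = 14 \cdot 198 - 1443 = 2772 - 1443 = 1329$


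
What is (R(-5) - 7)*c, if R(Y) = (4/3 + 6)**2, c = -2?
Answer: -842/9 ≈ -93.556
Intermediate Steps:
R(Y) = 484/9 (R(Y) = (4*(1/3) + 6)**2 = (4/3 + 6)**2 = (22/3)**2 = 484/9)
(R(-5) - 7)*c = (484/9 - 7)*(-2) = (421/9)*(-2) = -842/9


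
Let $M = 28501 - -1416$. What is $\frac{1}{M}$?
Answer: $\frac{1}{29917} \approx 3.3426 \cdot 10^{-5}$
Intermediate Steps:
$M = 29917$ ($M = 28501 + 1416 = 29917$)
$\frac{1}{M} = \frac{1}{29917}$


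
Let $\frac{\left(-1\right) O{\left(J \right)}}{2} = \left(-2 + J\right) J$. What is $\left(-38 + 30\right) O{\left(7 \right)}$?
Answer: $560$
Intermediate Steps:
$O{\left(J \right)} = - 2 J \left(-2 + J\right)$ ($O{\left(J \right)} = - 2 \left(-2 + J\right) J = - 2 J \left(-2 + J\right)$)
$\left(-38 + 30\right) O{\left(7 \right)} = \left(-38 + 30\right) 2 \cdot 7 \left(2 - 7\right) = - 8 \cdot 2 \cdot 7 \left(2 - 7\right) = - 8 \cdot 2 \cdot 7 \left(-5\right) = \left(-8\right) \left(-70\right) = 560$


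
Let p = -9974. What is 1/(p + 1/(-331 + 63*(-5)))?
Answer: -646/6443205 ≈ -0.00010026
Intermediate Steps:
1/(p + 1/(-331 + 63*(-5))) = 1/(-9974 + 1/(-331 + 63*(-5))) = 1/(-9974 + 1/(-331 - 315)) = 1/(-9974 + 1/(-646)) = 1/(-9974 - 1/646) = 1/(-6443205/646) = -646/6443205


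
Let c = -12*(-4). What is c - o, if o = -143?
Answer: 191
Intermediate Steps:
c = 48
c - o = 48 - 1*(-143) = 48 + 143 = 191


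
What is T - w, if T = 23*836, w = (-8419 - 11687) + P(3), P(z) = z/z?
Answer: 39333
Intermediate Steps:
P(z) = 1
w = -20105 (w = (-8419 - 11687) + 1 = -20106 + 1 = -20105)
T = 19228
T - w = 19228 - 1*(-20105) = 19228 + 20105 = 39333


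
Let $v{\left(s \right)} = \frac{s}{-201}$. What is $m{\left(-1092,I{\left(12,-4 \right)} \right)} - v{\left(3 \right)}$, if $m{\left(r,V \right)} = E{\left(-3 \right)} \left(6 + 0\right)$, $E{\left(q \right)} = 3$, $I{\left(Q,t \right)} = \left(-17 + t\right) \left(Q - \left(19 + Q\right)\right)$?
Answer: $\frac{1207}{67} \approx 18.015$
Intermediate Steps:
$I{\left(Q,t \right)} = 323 - 19 t$ ($I{\left(Q,t \right)} = \left(-17 + t\right) \left(-19\right) = 323 - 19 t$)
$m{\left(r,V \right)} = 18$ ($m{\left(r,V \right)} = 3 \left(6 + 0\right) = 3 \cdot 6 = 18$)
$v{\left(s \right)} = - \frac{s}{201}$ ($v{\left(s \right)} = s \left(- \frac{1}{201}\right) = - \frac{s}{201}$)
$m{\left(-1092,I{\left(12,-4 \right)} \right)} - v{\left(3 \right)} = 18 - \left(- \frac{1}{201}\right) 3 = 18 - - \frac{1}{67} = 18 + \frac{1}{67} = \frac{1207}{67}$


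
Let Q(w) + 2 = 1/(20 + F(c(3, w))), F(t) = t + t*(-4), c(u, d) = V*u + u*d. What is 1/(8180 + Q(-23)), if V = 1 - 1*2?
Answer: 236/1930009 ≈ 0.00012228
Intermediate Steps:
V = -1 (V = 1 - 2 = -1)
c(u, d) = -u + d*u (c(u, d) = -u + u*d = -u + d*u)
F(t) = -3*t (F(t) = t - 4*t = -3*t)
Q(w) = -2 + 1/(29 - 9*w) (Q(w) = -2 + 1/(20 - 9*(-1 + w)) = -2 + 1/(20 - 3*(-3 + 3*w)) = -2 + 1/(20 + (9 - 9*w)) = -2 + 1/(29 - 9*w))
1/(8180 + Q(-23)) = 1/(8180 + 3*(19 - 6*(-23))/(-29 + 9*(-23))) = 1/(8180 + 3*(19 + 138)/(-29 - 207)) = 1/(8180 + 3*157/(-236)) = 1/(8180 + 3*(-1/236)*157) = 1/(8180 - 471/236) = 1/(1930009/236) = 236/1930009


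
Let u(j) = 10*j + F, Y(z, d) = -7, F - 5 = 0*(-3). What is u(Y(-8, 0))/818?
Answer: -65/818 ≈ -0.079462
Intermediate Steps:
F = 5 (F = 5 + 0*(-3) = 5 + 0 = 5)
u(j) = 5 + 10*j (u(j) = 10*j + 5 = 5 + 10*j)
u(Y(-8, 0))/818 = (5 + 10*(-7))/818 = (5 - 70)*(1/818) = -65*1/818 = -65/818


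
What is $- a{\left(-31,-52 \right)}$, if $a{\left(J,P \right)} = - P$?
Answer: $-52$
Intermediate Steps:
$- a{\left(-31,-52 \right)} = - \left(-1\right) \left(-52\right) = \left(-1\right) 52 = -52$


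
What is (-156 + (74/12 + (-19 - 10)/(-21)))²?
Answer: 38875225/1764 ≈ 22038.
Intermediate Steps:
(-156 + (74/12 + (-19 - 10)/(-21)))² = (-156 + (74*(1/12) - 29*(-1/21)))² = (-156 + (37/6 + 29/21))² = (-156 + 317/42)² = (-6235/42)² = 38875225/1764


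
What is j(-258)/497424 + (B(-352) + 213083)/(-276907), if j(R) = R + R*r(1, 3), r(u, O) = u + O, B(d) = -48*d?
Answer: -444784047/533876696 ≈ -0.83312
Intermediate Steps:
r(u, O) = O + u
j(R) = 5*R (j(R) = R + R*(3 + 1) = R + R*4 = R + 4*R = 5*R)
j(-258)/497424 + (B(-352) + 213083)/(-276907) = (5*(-258))/497424 + (-48*(-352) + 213083)/(-276907) = -1290*1/497424 + (16896 + 213083)*(-1/276907) = -5/1928 + 229979*(-1/276907) = -5/1928 - 229979/276907 = -444784047/533876696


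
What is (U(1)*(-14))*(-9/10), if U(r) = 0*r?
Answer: 0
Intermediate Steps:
U(r) = 0
(U(1)*(-14))*(-9/10) = (0*(-14))*(-9/10) = 0*(-9*⅒) = 0*(-9/10) = 0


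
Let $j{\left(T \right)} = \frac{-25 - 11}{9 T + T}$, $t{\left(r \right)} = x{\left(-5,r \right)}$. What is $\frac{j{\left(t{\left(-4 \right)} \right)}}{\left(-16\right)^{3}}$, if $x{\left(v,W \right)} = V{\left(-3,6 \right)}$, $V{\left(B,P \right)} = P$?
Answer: $\frac{3}{20480} \approx 0.00014648$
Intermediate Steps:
$x{\left(v,W \right)} = 6$
$t{\left(r \right)} = 6$
$j{\left(T \right)} = - \frac{18}{5 T}$ ($j{\left(T \right)} = - \frac{36}{10 T} = - 36 \frac{1}{10 T} = - \frac{18}{5 T}$)
$\frac{j{\left(t{\left(-4 \right)} \right)}}{\left(-16\right)^{3}} = \frac{\left(- \frac{18}{5}\right) \frac{1}{6}}{\left(-16\right)^{3}} = \frac{\left(- \frac{18}{5}\right) \frac{1}{6}}{-4096} = \left(- \frac{3}{5}\right) \left(- \frac{1}{4096}\right) = \frac{3}{20480}$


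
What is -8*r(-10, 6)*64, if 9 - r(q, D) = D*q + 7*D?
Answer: -13824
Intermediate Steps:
r(q, D) = 9 - 7*D - D*q (r(q, D) = 9 - (D*q + 7*D) = 9 - (7*D + D*q) = 9 + (-7*D - D*q) = 9 - 7*D - D*q)
-8*r(-10, 6)*64 = -8*(9 - 7*6 - 1*6*(-10))*64 = -8*(9 - 42 + 60)*64 = -8*27*64 = -216*64 = -13824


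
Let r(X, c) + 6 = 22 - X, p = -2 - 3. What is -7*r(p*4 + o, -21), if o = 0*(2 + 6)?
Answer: -252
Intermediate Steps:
p = -5
o = 0 (o = 0*8 = 0)
r(X, c) = 16 - X (r(X, c) = -6 + (22 - X) = 16 - X)
-7*r(p*4 + o, -21) = -7*(16 - (-5*4 + 0)) = -7*(16 - (-20 + 0)) = -7*(16 - 1*(-20)) = -7*(16 + 20) = -7*36 = -252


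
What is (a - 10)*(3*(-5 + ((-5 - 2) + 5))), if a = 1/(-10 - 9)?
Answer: 4011/19 ≈ 211.11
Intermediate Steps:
a = -1/19 (a = 1/(-19) = -1/19 ≈ -0.052632)
(a - 10)*(3*(-5 + ((-5 - 2) + 5))) = (-1/19 - 10)*(3*(-5 + ((-5 - 2) + 5))) = -573*(-5 + (-7 + 5))/19 = -573*(-5 - 2)/19 = -573*(-7)/19 = -191/19*(-21) = 4011/19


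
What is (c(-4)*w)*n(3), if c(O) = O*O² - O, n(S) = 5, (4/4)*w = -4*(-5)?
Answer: -6000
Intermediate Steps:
w = 20 (w = -4*(-5) = 20)
c(O) = O³ - O
(c(-4)*w)*n(3) = (((-4)³ - 1*(-4))*20)*5 = ((-64 + 4)*20)*5 = -60*20*5 = -1200*5 = -6000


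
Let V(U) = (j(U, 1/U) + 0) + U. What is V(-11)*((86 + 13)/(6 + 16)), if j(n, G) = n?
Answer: -99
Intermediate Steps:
V(U) = 2*U (V(U) = (U + 0) + U = U + U = 2*U)
V(-11)*((86 + 13)/(6 + 16)) = (2*(-11))*((86 + 13)/(6 + 16)) = -2178/22 = -22*9/2 = -99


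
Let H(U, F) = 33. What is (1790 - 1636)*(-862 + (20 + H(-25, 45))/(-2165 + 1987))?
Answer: -11818653/89 ≈ -1.3279e+5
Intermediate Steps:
(1790 - 1636)*(-862 + (20 + H(-25, 45))/(-2165 + 1987)) = (1790 - 1636)*(-862 + (20 + 33)/(-2165 + 1987)) = 154*(-862 + 53/(-178)) = 154*(-862 + 53*(-1/178)) = 154*(-862 - 53/178) = 154*(-153489/178) = -11818653/89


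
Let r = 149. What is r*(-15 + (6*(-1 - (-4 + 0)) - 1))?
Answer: 298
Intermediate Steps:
r*(-15 + (6*(-1 - (-4 + 0)) - 1)) = 149*(-15 + (6*(-1 - (-4 + 0)) - 1)) = 149*(-15 + (6*(-1 - 1*(-4)) - 1)) = 149*(-15 + (6*(-1 + 4) - 1)) = 149*(-15 + (6*3 - 1)) = 149*(-15 + (18 - 1)) = 149*(-15 + 17) = 149*2 = 298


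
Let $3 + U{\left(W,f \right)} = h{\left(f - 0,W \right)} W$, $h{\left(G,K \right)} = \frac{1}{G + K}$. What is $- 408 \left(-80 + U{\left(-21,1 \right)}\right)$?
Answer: $\frac{167178}{5} \approx 33436.0$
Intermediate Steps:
$U{\left(W,f \right)} = -3 + \frac{W}{W + f}$ ($U{\left(W,f \right)} = -3 + \frac{W}{\left(f - 0\right) + W} = -3 + \frac{W}{\left(f + 0\right) + W} = -3 + \frac{W}{f + W} = -3 + \frac{W}{W + f}$)
$- 408 \left(-80 + U{\left(-21,1 \right)}\right) = - 408 \left(-80 - \left(3 + \frac{21}{-21 + 1}\right)\right) = - 408 \left(-80 - \left(3 + \frac{21}{-20}\right)\right) = - 408 \left(-80 - \frac{39}{20}\right) = \left(-408\right) \left(- \frac{1639}{20}\right) = \frac{167178}{5}$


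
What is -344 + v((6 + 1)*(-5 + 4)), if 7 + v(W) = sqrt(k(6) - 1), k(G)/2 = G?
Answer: -351 + sqrt(11) ≈ -347.68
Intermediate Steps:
k(G) = 2*G
v(W) = -7 + sqrt(11) (v(W) = -7 + sqrt(2*6 - 1) = -7 + sqrt(12 - 1) = -7 + sqrt(11))
-344 + v((6 + 1)*(-5 + 4)) = -344 + (-7 + sqrt(11)) = -351 + sqrt(11)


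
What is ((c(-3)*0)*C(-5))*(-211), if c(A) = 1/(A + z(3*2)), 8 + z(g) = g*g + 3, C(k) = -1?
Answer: 0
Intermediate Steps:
z(g) = -5 + g**2 (z(g) = -8 + (g*g + 3) = -8 + (g**2 + 3) = -8 + (3 + g**2) = -5 + g**2)
c(A) = 1/(31 + A) (c(A) = 1/(A + (-5 + (3*2)**2)) = 1/(A + (-5 + 6**2)) = 1/(A + (-5 + 36)) = 1/(A + 31) = 1/(31 + A))
((c(-3)*0)*C(-5))*(-211) = ((0/(31 - 3))*(-1))*(-211) = ((0/28)*(-1))*(-211) = (((1/28)*0)*(-1))*(-211) = (0*(-1))*(-211) = 0*(-211) = 0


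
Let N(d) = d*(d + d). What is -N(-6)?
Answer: -72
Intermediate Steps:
N(d) = 2*d² (N(d) = d*(2*d) = 2*d²)
-N(-6) = -2*(-6)² = -2*36 = -1*72 = -72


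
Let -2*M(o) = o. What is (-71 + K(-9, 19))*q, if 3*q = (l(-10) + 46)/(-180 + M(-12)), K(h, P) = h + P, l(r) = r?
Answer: 122/29 ≈ 4.2069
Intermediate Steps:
M(o) = -o/2
K(h, P) = P + h
q = -2/29 (q = ((-10 + 46)/(-180 - ½*(-12)))/3 = (36/(-180 + 6))/3 = (36/(-174))/3 = (36*(-1/174))/3 = (⅓)*(-6/29) = -2/29 ≈ -0.068966)
(-71 + K(-9, 19))*q = (-71 + (19 - 9))*(-2/29) = (-71 + 10)*(-2/29) = -61*(-2/29) = 122/29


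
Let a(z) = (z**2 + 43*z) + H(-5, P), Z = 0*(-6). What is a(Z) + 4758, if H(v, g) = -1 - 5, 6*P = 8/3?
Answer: 4752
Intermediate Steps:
P = 4/9 (P = (8/3)/6 = (8*(1/3))/6 = (1/6)*(8/3) = 4/9 ≈ 0.44444)
Z = 0
H(v, g) = -6
a(z) = -6 + z**2 + 43*z (a(z) = (z**2 + 43*z) - 6 = -6 + z**2 + 43*z)
a(Z) + 4758 = (-6 + 0**2 + 43*0) + 4758 = (-6 + 0 + 0) + 4758 = -6 + 4758 = 4752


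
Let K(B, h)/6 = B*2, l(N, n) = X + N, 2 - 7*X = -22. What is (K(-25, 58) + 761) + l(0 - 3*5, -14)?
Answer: 3146/7 ≈ 449.43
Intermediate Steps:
X = 24/7 (X = 2/7 - ⅐*(-22) = 2/7 + 22/7 = 24/7 ≈ 3.4286)
l(N, n) = 24/7 + N
K(B, h) = 12*B (K(B, h) = 6*(B*2) = 6*(2*B) = 12*B)
(K(-25, 58) + 761) + l(0 - 3*5, -14) = (12*(-25) + 761) + (24/7 + (0 - 3*5)) = (-300 + 761) + (24/7 + (0 - 15)) = 461 + (24/7 - 15) = 461 - 81/7 = 3146/7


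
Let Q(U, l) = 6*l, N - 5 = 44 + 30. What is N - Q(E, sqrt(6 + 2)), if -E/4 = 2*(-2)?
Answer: 79 - 12*sqrt(2) ≈ 62.029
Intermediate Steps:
N = 79 (N = 5 + (44 + 30) = 5 + 74 = 79)
E = 16 (E = -8*(-2) = -4*(-4) = 16)
N - Q(E, sqrt(6 + 2)) = 79 - 6*sqrt(6 + 2) = 79 - 6*sqrt(8) = 79 - 6*2*sqrt(2) = 79 - 12*sqrt(2)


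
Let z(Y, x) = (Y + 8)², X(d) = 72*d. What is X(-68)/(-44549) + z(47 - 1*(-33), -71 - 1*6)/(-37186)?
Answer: -81462400/828299557 ≈ -0.098349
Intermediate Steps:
z(Y, x) = (8 + Y)²
X(-68)/(-44549) + z(47 - 1*(-33), -71 - 1*6)/(-37186) = (72*(-68))/(-44549) + (8 + (47 - 1*(-33)))²/(-37186) = -4896*(-1/44549) + (8 + (47 + 33))²*(-1/37186) = 4896/44549 + (8 + 80)²*(-1/37186) = 4896/44549 + 88²*(-1/37186) = 4896/44549 + 7744*(-1/37186) = 4896/44549 - 3872/18593 = -81462400/828299557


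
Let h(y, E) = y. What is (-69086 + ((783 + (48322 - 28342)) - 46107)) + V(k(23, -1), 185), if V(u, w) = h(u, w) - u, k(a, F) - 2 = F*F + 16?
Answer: -94430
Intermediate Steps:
k(a, F) = 18 + F**2 (k(a, F) = 2 + (F*F + 16) = 2 + (F**2 + 16) = 2 + (16 + F**2) = 18 + F**2)
V(u, w) = 0 (V(u, w) = u - u = 0)
(-69086 + ((783 + (48322 - 28342)) - 46107)) + V(k(23, -1), 185) = (-69086 + ((783 + (48322 - 28342)) - 46107)) + 0 = (-69086 + ((783 + 19980) - 46107)) + 0 = (-69086 + (20763 - 46107)) + 0 = (-69086 - 25344) + 0 = -94430 + 0 = -94430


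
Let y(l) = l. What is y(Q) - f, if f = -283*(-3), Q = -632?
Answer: -1481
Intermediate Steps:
f = 849
y(Q) - f = -632 - 1*849 = -632 - 849 = -1481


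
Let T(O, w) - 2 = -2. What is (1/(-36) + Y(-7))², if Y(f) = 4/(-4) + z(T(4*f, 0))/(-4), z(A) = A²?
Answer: 1369/1296 ≈ 1.0563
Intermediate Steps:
T(O, w) = 0 (T(O, w) = 2 - 2 = 0)
Y(f) = -1 (Y(f) = 4/(-4) + 0²/(-4) = 4*(-¼) + 0*(-¼) = -1 + 0 = -1)
(1/(-36) + Y(-7))² = (1/(-36) - 1)² = (-1/36 - 1)² = (-37/36)² = 1369/1296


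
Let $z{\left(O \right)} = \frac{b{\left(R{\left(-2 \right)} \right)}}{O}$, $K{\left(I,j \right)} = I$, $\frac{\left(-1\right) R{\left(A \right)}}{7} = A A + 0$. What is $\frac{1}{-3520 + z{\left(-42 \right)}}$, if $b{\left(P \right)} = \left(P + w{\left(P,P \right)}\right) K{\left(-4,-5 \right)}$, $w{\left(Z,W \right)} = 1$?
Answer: $- \frac{7}{24658} \approx -0.00028388$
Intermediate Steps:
$R{\left(A \right)} = - 7 A^{2}$ ($R{\left(A \right)} = - 7 \left(A A + 0\right) = - 7 \left(A^{2} + 0\right) = - 7 A^{2}$)
$b{\left(P \right)} = -4 - 4 P$ ($b{\left(P \right)} = \left(P + 1\right) \left(-4\right) = \left(1 + P\right) \left(-4\right) = -4 - 4 P$)
$z{\left(O \right)} = \frac{108}{O}$ ($z{\left(O \right)} = \frac{-4 - 4 \left(- 7 \left(-2\right)^{2}\right)}{O} = \frac{-4 - 4 \left(\left(-7\right) 4\right)}{O} = \frac{-4 - -112}{O} = \frac{-4 + 112}{O} = \frac{108}{O}$)
$\frac{1}{-3520 + z{\left(-42 \right)}} = \frac{1}{-3520 + \frac{108}{-42}} = \frac{1}{-3520 + 108 \left(- \frac{1}{42}\right)} = \frac{1}{-3520 - \frac{18}{7}} = \frac{1}{- \frac{24658}{7}} = - \frac{7}{24658}$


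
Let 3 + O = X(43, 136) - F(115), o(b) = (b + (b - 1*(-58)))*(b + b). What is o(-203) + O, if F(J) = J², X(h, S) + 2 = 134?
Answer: 128192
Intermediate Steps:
X(h, S) = 132 (X(h, S) = -2 + 134 = 132)
o(b) = 2*b*(58 + 2*b) (o(b) = (b + (b + 58))*(2*b) = (b + (58 + b))*(2*b) = (58 + 2*b)*(2*b) = 2*b*(58 + 2*b))
O = -13096 (O = -3 + (132 - 1*115²) = -3 + (132 - 1*13225) = -3 + (132 - 13225) = -3 - 13093 = -13096)
o(-203) + O = 4*(-203)*(29 - 203) - 13096 = 4*(-203)*(-174) - 13096 = 141288 - 13096 = 128192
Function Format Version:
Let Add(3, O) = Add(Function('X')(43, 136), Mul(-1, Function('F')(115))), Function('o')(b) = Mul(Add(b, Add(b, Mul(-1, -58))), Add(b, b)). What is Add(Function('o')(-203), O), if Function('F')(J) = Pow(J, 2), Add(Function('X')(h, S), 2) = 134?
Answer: 128192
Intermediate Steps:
Function('X')(h, S) = 132 (Function('X')(h, S) = Add(-2, 134) = 132)
Function('o')(b) = Mul(2, b, Add(58, Mul(2, b))) (Function('o')(b) = Mul(Add(b, Add(b, 58)), Mul(2, b)) = Mul(Add(b, Add(58, b)), Mul(2, b)) = Mul(Add(58, Mul(2, b)), Mul(2, b)) = Mul(2, b, Add(58, Mul(2, b))))
O = -13096 (O = Add(-3, Add(132, Mul(-1, Pow(115, 2)))) = Add(-3, Add(132, Mul(-1, 13225))) = Add(-3, Add(132, -13225)) = Add(-3, -13093) = -13096)
Add(Function('o')(-203), O) = Add(Mul(4, -203, Add(29, -203)), -13096) = Add(Mul(4, -203, -174), -13096) = Add(141288, -13096) = 128192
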